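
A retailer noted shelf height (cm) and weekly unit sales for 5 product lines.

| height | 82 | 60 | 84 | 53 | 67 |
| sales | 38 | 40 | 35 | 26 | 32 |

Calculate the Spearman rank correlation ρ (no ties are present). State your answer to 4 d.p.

Rank height: 4, 2, 5, 1, 3
Rank sales: 4, 5, 3, 1, 2
d = rank(height) − rank(sales): 0, -3, 2, 0, 1; Σd² = 14
ρ = 1 − 6Σd² / [n(n²−1)] = 1 − 6×14 / (5×24) = 1 − 84/120 ≈ 0.3000

0.3000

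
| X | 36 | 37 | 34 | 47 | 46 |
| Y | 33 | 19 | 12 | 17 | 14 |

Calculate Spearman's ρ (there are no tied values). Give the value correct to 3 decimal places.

Rank X: 2, 3, 1, 5, 4
Rank Y: 5, 4, 1, 3, 2
d = rank(X) − rank(Y): -3, -1, 0, 2, 2; Σd² = 18
ρ = 1 − 6Σd² / [n(n²−1)] = 1 − 6×18 / (5×24) = 1 − 108/120 ≈ 0.100

0.100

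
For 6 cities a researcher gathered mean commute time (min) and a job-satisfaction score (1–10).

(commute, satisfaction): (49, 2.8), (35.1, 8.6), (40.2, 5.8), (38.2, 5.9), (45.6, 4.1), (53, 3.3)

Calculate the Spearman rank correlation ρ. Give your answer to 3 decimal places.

-0.943

Rank commute: 5, 1, 3, 2, 4, 6
Rank satisfaction: 1, 6, 4, 5, 3, 2
d = rank(commute) − rank(satisfaction): 4, -5, -1, -3, 1, 4; Σd² = 68
ρ = 1 − 6Σd² / [n(n²−1)] = 1 − 6×68 / (6×35) = 1 − 408/210 ≈ -0.943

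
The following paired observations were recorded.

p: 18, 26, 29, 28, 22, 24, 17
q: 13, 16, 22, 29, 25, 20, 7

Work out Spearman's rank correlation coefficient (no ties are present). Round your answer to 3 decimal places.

0.679

Rank p: 2, 5, 7, 6, 3, 4, 1
Rank q: 2, 3, 5, 7, 6, 4, 1
d = rank(p) − rank(q): 0, 2, 2, -1, -3, 0, 0; Σd² = 18
ρ = 1 − 6Σd² / [n(n²−1)] = 1 − 6×18 / (7×48) = 1 − 108/336 ≈ 0.679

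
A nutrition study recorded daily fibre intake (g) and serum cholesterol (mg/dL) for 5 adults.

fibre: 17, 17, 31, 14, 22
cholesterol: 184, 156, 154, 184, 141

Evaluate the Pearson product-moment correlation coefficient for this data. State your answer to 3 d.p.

-0.604

n = 5, Σx = 101, Σy = 819, Σx² = 2219, Σy² = 135645, Σxy = 16232
nΣxy − ΣxΣy = 81160 − 82719 = -1559
nΣx² − (Σx)² = 11095 − 10201 = 894; nΣy² − (Σy)² = 678225 − 670761 = 7464
r = -1559 / √(894 × 7464) = -1559 / 2583.1794 ≈ -0.604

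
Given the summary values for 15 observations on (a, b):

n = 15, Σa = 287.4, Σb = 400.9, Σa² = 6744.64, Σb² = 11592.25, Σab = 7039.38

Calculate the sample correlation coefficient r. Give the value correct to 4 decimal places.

-0.6158

r = (nΣab − ΣaΣb) / √[(nΣa² − (Σa)²)(nΣb² − (Σb)²)]
Numerator: 15×7039.38 − 287.4×400.9 = -9627.96
Denominator: √[(101169.6 − 82598.76)(173883.75 − 160720.81)] = √[18570.84 × 13162.94] = 15634.7962
r = -9627.96 / 15634.7962 ≈ -0.6158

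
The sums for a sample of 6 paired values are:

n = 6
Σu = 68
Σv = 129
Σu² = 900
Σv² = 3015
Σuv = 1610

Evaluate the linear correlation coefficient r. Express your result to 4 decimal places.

0.8374

r = (nΣuv − ΣuΣv) / √[(nΣu² − (Σu)²)(nΣv² − (Σv)²)]
Numerator: 6×1610 − 68×129 = 888
Denominator: √[(5400 − 4624)(18090 − 16641)] = √[776 × 1449] = 1060.3886
r = 888 / 1060.3886 ≈ 0.8374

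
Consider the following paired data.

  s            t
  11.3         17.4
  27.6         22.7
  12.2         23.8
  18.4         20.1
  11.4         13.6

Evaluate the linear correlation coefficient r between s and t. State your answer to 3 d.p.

n = 5, Σs = 80.9, Σt = 97.6, Σs² = 1506.81, Σt² = 1973.46, Σst = 1638.38
nΣst − ΣsΣt = 8191.9 − 7895.84 = 296.06
nΣs² − (Σs)² = 7534.05 − 6544.81 = 989.24; nΣt² − (Σt)² = 9867.3 − 9525.76 = 341.54
r = 296.06 / √(989.24 × 341.54) = 296.06 / 581.2616 ≈ 0.509

0.509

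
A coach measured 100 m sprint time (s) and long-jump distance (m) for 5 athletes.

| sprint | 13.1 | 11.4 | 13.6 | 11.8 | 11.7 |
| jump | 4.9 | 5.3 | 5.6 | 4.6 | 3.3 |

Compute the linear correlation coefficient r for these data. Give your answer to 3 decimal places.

n = 5, Σx = 61.6, Σy = 23.7, Σx² = 762.66, Σy² = 115.51, Σxy = 293.66
nΣxy − ΣxΣy = 1468.3 − 1459.92 = 8.38
nΣx² − (Σx)² = 3813.3 − 3794.56 = 18.74; nΣy² − (Σy)² = 577.55 − 561.69 = 15.86
r = 8.38 / √(18.74 × 15.86) = 8.38 / 17.2400 ≈ 0.486

0.486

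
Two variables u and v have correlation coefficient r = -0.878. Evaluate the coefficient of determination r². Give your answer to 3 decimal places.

0.771

r² = (-0.878)² = 0.771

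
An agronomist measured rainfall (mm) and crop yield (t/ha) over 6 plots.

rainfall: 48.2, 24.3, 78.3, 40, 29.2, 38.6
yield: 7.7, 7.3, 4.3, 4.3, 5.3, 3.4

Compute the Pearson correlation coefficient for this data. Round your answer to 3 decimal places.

n = 6, Σx = 258.6, Σy = 32.3, Σx² = 12987.22, Σy² = 189.21, Σxy = 1343.22
nΣxy − ΣxΣy = 8059.32 − 8352.78 = -293.46
nΣx² − (Σx)² = 77923.32 − 66873.96 = 11049.36; nΣy² − (Σy)² = 1135.26 − 1043.29 = 91.97
r = -293.46 / √(11049.36 × 91.97) = -293.46 / 1008.0722 ≈ -0.291

-0.291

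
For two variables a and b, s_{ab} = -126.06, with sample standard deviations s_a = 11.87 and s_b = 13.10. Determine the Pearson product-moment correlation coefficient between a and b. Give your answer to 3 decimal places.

r = Cov(a,b) / (s_a · s_b) = -126.06 / (11.87 × 13.10)
  = -126.06 / 155.4970 ≈ -0.811

-0.811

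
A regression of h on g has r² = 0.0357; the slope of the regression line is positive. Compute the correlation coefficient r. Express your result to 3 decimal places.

0.189

|r| = √0.0357 = 0.189
The association is positive, so r = 0.189.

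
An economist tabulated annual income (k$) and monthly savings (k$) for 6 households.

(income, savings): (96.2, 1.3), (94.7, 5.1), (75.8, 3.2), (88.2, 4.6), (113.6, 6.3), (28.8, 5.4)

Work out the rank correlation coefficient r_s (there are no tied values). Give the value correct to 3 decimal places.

Rank income: 5, 4, 2, 3, 6, 1
Rank savings: 1, 4, 2, 3, 6, 5
d = rank(income) − rank(savings): 4, 0, 0, 0, 0, -4; Σd² = 32
ρ = 1 − 6Σd² / [n(n²−1)] = 1 − 6×32 / (6×35) = 1 − 192/210 ≈ 0.086

0.086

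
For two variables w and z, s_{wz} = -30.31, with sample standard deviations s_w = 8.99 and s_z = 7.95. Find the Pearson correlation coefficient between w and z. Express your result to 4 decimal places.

-0.4241

r = Cov(w,z) / (s_w · s_z) = -30.31 / (8.99 × 7.95)
  = -30.31 / 71.4705 ≈ -0.4241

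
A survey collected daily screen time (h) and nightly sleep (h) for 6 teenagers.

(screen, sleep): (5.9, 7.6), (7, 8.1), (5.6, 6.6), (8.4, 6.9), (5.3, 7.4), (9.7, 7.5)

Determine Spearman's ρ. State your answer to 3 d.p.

Rank screen: 3, 4, 2, 5, 1, 6
Rank sleep: 5, 6, 1, 2, 3, 4
d = rank(screen) − rank(sleep): -2, -2, 1, 3, -2, 2; Σd² = 26
ρ = 1 − 6Σd² / [n(n²−1)] = 1 − 6×26 / (6×35) = 1 − 156/210 ≈ 0.257

0.257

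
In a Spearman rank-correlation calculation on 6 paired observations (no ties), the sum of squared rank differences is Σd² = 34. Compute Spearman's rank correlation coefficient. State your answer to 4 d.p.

0.0286

ρ = 1 − 6Σd² / [n(n²−1)] = 1 − 6×34 / (6×35)
  = 1 − 204/210 = 1 − 0.97143 ≈ 0.0286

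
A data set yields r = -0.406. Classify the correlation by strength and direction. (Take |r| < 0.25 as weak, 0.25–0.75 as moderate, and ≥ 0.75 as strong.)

moderate negative

r = -0.406 < 0 so the relationship is negative.
|r| = 0.406, which falls in the moderate range.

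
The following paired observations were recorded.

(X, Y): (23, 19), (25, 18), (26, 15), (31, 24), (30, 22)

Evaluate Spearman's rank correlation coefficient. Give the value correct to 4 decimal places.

Rank X: 1, 2, 3, 5, 4
Rank Y: 3, 2, 1, 5, 4
d = rank(X) − rank(Y): -2, 0, 2, 0, 0; Σd² = 8
ρ = 1 − 6Σd² / [n(n²−1)] = 1 − 6×8 / (5×24) = 1 − 48/120 ≈ 0.6000

0.6000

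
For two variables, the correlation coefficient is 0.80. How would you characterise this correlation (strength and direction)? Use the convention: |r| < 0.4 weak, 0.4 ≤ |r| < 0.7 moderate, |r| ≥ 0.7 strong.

strong positive

r = 0.80 > 0 so the relationship is positive.
|r| = 0.80, which falls in the strong range.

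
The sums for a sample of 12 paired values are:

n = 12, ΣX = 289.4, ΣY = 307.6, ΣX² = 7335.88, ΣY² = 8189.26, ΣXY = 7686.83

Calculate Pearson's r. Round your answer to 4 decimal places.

r = (nΣXY − ΣXΣY) / √[(nΣX² − (ΣX)²)(nΣY² − (ΣY)²)]
Numerator: 12×7686.83 − 289.4×307.6 = 3222.52
Denominator: √[(88030.56 − 83752.36)(98271.12 − 94617.76)] = √[4278.2 × 3653.36] = 3953.4548
r = 3222.52 / 3953.4548 ≈ 0.8151

0.8151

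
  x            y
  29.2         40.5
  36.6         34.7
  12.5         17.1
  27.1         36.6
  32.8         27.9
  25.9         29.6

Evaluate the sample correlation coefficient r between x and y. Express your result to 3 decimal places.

0.710

n = 6, Σx = 164.1, Σy = 186.4, Σx² = 4829.51, Σy² = 6130.88, Σxy = 5339.99
nΣxy − ΣxΣy = 32039.94 − 30588.24 = 1451.7
nΣx² − (Σx)² = 28977.06 − 26928.81 = 2048.25; nΣy² − (Σy)² = 36785.28 − 34744.96 = 2040.32
r = 1451.7 / √(2048.25 × 2040.32) = 1451.7 / 2044.2812 ≈ 0.710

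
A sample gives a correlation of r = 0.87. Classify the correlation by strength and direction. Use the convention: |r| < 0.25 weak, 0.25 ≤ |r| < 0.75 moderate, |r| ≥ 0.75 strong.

strong positive

r = 0.87 > 0 so the relationship is positive.
|r| = 0.87, which falls in the strong range.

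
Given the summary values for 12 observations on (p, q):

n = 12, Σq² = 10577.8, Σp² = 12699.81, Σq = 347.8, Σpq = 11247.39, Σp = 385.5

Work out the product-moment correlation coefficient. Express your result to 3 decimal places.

0.188

r = (nΣpq − ΣpΣq) / √[(nΣp² − (Σp)²)(nΣq² − (Σq)²)]
Numerator: 12×11247.39 − 385.5×347.8 = 891.78
Denominator: √[(152397.72 − 148610.25)(126933.6 − 120964.84)] = √[3787.47 × 5968.76] = 4754.6293
r = 891.78 / 4754.6293 ≈ 0.188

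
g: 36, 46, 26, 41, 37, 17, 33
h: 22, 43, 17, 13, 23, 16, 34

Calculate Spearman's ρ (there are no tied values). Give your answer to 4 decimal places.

0.3571

Rank g: 4, 7, 2, 6, 5, 1, 3
Rank h: 4, 7, 3, 1, 5, 2, 6
d = rank(g) − rank(h): 0, 0, -1, 5, 0, -1, -3; Σd² = 36
ρ = 1 − 6Σd² / [n(n²−1)] = 1 − 6×36 / (7×48) = 1 − 216/336 ≈ 0.3571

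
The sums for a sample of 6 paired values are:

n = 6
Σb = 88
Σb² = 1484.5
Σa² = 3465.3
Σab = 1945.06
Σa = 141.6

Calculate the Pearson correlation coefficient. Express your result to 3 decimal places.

r = (nΣab − ΣaΣb) / √[(nΣa² − (Σa)²)(nΣb² − (Σb)²)]
Numerator: 6×1945.06 − 141.6×88 = -790.44
Denominator: √[(20791.8 − 20050.56)(8907 − 7744)] = √[741.24 × 1163] = 928.4730
r = -790.44 / 928.4730 ≈ -0.851

-0.851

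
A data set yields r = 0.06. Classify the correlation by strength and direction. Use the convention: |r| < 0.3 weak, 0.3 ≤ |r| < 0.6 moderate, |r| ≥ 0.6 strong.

r = 0.06 > 0 so the relationship is positive.
|r| = 0.06, which falls in the weak range.

weak positive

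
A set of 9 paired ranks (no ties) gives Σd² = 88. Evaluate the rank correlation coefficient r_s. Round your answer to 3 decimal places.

ρ = 1 − 6Σd² / [n(n²−1)] = 1 − 6×88 / (9×80)
  = 1 − 528/720 = 1 − 0.7333 ≈ 0.267

0.267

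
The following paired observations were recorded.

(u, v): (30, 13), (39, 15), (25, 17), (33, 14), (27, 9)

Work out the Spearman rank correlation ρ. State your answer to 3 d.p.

Rank u: 3, 5, 1, 4, 2
Rank v: 2, 4, 5, 3, 1
d = rank(u) − rank(v): 1, 1, -4, 1, 1; Σd² = 20
ρ = 1 − 6Σd² / [n(n²−1)] = 1 − 6×20 / (5×24) = 1 − 120/120 ≈ 0.000

0.000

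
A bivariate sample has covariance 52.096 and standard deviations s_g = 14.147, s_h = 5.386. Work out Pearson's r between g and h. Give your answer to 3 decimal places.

r = Cov(g,h) / (s_g · s_h) = 52.096 / (14.147 × 5.386)
  = 52.096 / 76.1957 ≈ 0.684

0.684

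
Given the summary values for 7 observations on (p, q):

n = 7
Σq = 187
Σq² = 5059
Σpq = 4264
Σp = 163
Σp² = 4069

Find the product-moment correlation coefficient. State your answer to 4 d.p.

r = (nΣpq − ΣpΣq) / √[(nΣp² − (Σp)²)(nΣq² − (Σq)²)]
Numerator: 7×4264 − 163×187 = -633
Denominator: √[(28483 − 26569)(35413 − 34969)] = √[1914 × 444] = 921.8547
r = -633 / 921.8547 ≈ -0.6867

-0.6867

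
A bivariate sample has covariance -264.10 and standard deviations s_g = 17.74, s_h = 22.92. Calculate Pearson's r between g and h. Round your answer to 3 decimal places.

-0.650

r = Cov(g,h) / (s_g · s_h) = -264.10 / (17.74 × 22.92)
  = -264.10 / 406.6008 ≈ -0.650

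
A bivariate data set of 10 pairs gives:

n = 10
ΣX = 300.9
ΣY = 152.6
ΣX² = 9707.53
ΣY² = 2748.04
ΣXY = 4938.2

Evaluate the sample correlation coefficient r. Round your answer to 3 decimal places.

0.662

r = (nΣXY − ΣXΣY) / √[(nΣX² − (ΣX)²)(nΣY² − (ΣY)²)]
Numerator: 10×4938.2 − 300.9×152.6 = 3464.66
Denominator: √[(97075.3 − 90540.81)(27480.4 − 23286.76)] = √[6534.49 × 4193.64] = 5234.8160
r = 3464.66 / 5234.8160 ≈ 0.662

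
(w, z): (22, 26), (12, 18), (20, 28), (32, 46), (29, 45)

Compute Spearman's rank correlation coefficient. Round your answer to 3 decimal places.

Rank w: 3, 1, 2, 5, 4
Rank z: 2, 1, 3, 5, 4
d = rank(w) − rank(z): 1, 0, -1, 0, 0; Σd² = 2
ρ = 1 − 6Σd² / [n(n²−1)] = 1 − 6×2 / (5×24) = 1 − 12/120 ≈ 0.900

0.900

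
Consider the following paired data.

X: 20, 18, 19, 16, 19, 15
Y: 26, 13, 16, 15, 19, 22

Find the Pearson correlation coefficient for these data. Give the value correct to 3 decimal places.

n = 6, ΣX = 107, ΣY = 111, ΣX² = 1927, ΣY² = 2171, ΣXY = 1989
nΣXY − ΣXΣY = 11934 − 11877 = 57
nΣX² − (ΣX)² = 11562 − 11449 = 113; nΣY² − (ΣY)² = 13026 − 12321 = 705
r = 57 / √(113 × 705) = 57 / 282.2499 ≈ 0.202

0.202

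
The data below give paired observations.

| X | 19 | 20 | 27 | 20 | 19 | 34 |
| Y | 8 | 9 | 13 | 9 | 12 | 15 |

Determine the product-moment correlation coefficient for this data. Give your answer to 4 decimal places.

n = 6, ΣX = 139, ΣY = 66, ΣX² = 3407, ΣY² = 764, ΣXY = 1601
nΣXY − ΣXΣY = 9606 − 9174 = 432
nΣX² − (ΣX)² = 20442 − 19321 = 1121; nΣY² − (ΣY)² = 4584 − 4356 = 228
r = 432 / √(1121 × 228) = 432 / 505.5571 ≈ 0.8545

0.8545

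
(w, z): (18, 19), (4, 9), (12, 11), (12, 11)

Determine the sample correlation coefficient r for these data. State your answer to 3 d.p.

n = 4, Σw = 46, Σz = 50, Σw² = 628, Σz² = 684, Σwz = 642
nΣwz − ΣwΣz = 2568 − 2300 = 268
nΣw² − (Σw)² = 2512 − 2116 = 396; nΣz² − (Σz)² = 2736 − 2500 = 236
r = 268 / √(396 × 236) = 268 / 305.7057 ≈ 0.877

0.877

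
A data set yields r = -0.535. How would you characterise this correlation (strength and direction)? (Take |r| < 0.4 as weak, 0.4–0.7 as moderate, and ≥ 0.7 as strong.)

r = -0.535 < 0 so the relationship is negative.
|r| = 0.535, which falls in the moderate range.

moderate negative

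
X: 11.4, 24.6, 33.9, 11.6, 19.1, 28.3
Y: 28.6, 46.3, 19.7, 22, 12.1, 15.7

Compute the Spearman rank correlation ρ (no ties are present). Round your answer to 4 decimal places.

-0.3143

Rank X: 1, 4, 6, 2, 3, 5
Rank Y: 5, 6, 3, 4, 1, 2
d = rank(X) − rank(Y): -4, -2, 3, -2, 2, 3; Σd² = 46
ρ = 1 − 6Σd² / [n(n²−1)] = 1 − 6×46 / (6×35) = 1 − 276/210 ≈ -0.3143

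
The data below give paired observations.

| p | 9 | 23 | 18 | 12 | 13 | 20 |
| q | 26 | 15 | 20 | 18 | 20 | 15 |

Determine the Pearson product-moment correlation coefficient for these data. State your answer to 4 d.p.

-0.8217

n = 6, Σp = 95, Σq = 114, Σp² = 1647, Σq² = 2250, Σpq = 1715
nΣpq − ΣpΣq = 10290 − 10830 = -540
nΣp² − (Σp)² = 9882 − 9025 = 857; nΣq² − (Σq)² = 13500 − 12996 = 504
r = -540 / √(857 × 504) = -540 / 657.2123 ≈ -0.8217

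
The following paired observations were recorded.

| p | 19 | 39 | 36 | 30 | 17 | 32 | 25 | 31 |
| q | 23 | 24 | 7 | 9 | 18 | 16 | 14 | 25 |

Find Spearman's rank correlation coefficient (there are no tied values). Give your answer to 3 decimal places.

Rank p: 2, 8, 7, 4, 1, 6, 3, 5
Rank q: 6, 7, 1, 2, 5, 4, 3, 8
d = rank(p) − rank(q): -4, 1, 6, 2, -4, 2, 0, -3; Σd² = 86
ρ = 1 − 6Σd² / [n(n²−1)] = 1 − 6×86 / (8×63) = 1 − 516/504 ≈ -0.024

-0.024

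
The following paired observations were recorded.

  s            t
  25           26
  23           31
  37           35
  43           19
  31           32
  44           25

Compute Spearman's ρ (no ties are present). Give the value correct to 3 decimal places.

Rank s: 2, 1, 4, 5, 3, 6
Rank t: 3, 4, 6, 1, 5, 2
d = rank(s) − rank(t): -1, -3, -2, 4, -2, 4; Σd² = 50
ρ = 1 − 6Σd² / [n(n²−1)] = 1 − 6×50 / (6×35) = 1 − 300/210 ≈ -0.429

-0.429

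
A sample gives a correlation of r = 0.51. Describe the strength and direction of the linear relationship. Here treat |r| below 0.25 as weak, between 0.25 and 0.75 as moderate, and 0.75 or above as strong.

r = 0.51 > 0 so the relationship is positive.
|r| = 0.51, which falls in the moderate range.

moderate positive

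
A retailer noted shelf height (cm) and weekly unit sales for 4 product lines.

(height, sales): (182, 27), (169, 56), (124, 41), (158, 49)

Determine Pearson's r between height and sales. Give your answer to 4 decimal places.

n = 4, Σx = 633, Σy = 173, Σx² = 102025, Σy² = 7947, Σxy = 27204
nΣxy − ΣxΣy = 108816 − 109509 = -693
nΣx² − (Σx)² = 408100 − 400689 = 7411; nΣy² − (Σy)² = 31788 − 29929 = 1859
r = -693 / √(7411 × 1859) = -693 / 3711.7447 ≈ -0.1867

-0.1867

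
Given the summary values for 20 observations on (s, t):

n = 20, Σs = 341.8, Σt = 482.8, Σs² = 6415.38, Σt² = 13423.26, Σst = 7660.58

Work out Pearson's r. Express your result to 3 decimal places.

-0.586

r = (nΣst − ΣsΣt) / √[(nΣs² − (Σs)²)(nΣt² − (Σt)²)]
Numerator: 20×7660.58 − 341.8×482.8 = -11809.44
Denominator: √[(128307.6 − 116827.24)(268465.2 − 233095.84)] = √[11480.36 × 35369.36] = 20150.7565
r = -11809.44 / 20150.7565 ≈ -0.586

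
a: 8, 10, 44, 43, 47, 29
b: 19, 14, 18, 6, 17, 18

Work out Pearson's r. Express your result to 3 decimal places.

-0.262

n = 6, Σa = 181, Σb = 92, Σa² = 6999, Σb² = 1530, Σab = 2663
nΣab − ΣaΣb = 15978 − 16652 = -674
nΣa² − (Σa)² = 41994 − 32761 = 9233; nΣb² − (Σb)² = 9180 − 8464 = 716
r = -674 / √(9233 × 716) = -674 / 2571.1530 ≈ -0.262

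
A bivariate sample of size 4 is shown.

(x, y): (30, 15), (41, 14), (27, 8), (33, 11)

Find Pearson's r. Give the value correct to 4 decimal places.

n = 4, Σx = 131, Σy = 48, Σx² = 4399, Σy² = 606, Σxy = 1603
nΣxy − ΣxΣy = 6412 − 6288 = 124
nΣx² − (Σx)² = 17596 − 17161 = 435; nΣy² − (Σy)² = 2424 − 2304 = 120
r = 124 / √(435 × 120) = 124 / 228.4732 ≈ 0.5427

0.5427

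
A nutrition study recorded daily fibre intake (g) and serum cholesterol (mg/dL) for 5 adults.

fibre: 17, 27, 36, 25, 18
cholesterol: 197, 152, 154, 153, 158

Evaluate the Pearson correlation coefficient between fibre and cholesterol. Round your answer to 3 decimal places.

n = 5, Σx = 123, Σy = 814, Σx² = 3263, Σy² = 134002, Σxy = 19666
nΣxy − ΣxΣy = 98330 − 100122 = -1792
nΣx² − (Σx)² = 16315 − 15129 = 1186; nΣy² − (Σy)² = 670010 − 662596 = 7414
r = -1792 / √(1186 × 7414) = -1792 / 2965.3000 ≈ -0.604

-0.604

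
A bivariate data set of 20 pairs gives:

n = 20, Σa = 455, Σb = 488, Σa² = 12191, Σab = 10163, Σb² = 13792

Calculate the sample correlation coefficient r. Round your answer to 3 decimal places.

-0.504

r = (nΣab − ΣaΣb) / √[(nΣa² − (Σa)²)(nΣb² − (Σb)²)]
Numerator: 20×10163 − 455×488 = -18780
Denominator: √[(243820 − 207025)(275840 − 238144)] = √[36795 × 37696] = 37242.7754
r = -18780 / 37242.7754 ≈ -0.504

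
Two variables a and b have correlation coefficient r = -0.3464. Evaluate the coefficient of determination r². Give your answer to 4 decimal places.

r² = (-0.3464)² = 0.1200

0.1200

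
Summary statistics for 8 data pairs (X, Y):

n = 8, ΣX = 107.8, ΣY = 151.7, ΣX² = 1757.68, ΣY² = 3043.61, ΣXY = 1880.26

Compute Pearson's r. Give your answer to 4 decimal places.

r = (nΣXY − ΣXΣY) / √[(nΣX² − (ΣX)²)(nΣY² − (ΣY)²)]
Numerator: 8×1880.26 − 107.8×151.7 = -1311.18
Denominator: √[(14061.44 − 11620.84)(24348.88 − 23012.89)] = √[2440.6 × 1335.99] = 1805.7179
r = -1311.18 / 1805.7179 ≈ -0.7261

-0.7261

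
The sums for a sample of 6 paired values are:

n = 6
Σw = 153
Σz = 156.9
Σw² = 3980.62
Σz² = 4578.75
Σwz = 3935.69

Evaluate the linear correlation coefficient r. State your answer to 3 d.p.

r = (nΣwz − ΣwΣz) / √[(nΣw² − (Σw)²)(nΣz² − (Σz)²)]
Numerator: 6×3935.69 − 153×156.9 = -391.56
Denominator: √[(23883.72 − 23409)(27472.5 − 24617.61)] = √[474.72 × 2854.89] = 1164.1621
r = -391.56 / 1164.1621 ≈ -0.336

-0.336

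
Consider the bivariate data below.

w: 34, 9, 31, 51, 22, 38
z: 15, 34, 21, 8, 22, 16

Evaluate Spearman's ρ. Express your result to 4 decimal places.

Rank w: 4, 1, 3, 6, 2, 5
Rank z: 2, 6, 4, 1, 5, 3
d = rank(w) − rank(z): 2, -5, -1, 5, -3, 2; Σd² = 68
ρ = 1 − 6Σd² / [n(n²−1)] = 1 − 6×68 / (6×35) = 1 − 408/210 ≈ -0.9429

-0.9429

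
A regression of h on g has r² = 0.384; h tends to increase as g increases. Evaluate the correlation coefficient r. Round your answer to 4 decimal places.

|r| = √0.384 = 0.6197
The association is positive, so r = 0.6197.

0.6197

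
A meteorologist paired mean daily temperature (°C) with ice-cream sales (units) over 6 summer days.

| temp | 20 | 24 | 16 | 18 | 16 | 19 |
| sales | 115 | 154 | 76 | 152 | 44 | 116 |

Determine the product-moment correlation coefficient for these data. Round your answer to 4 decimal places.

0.7484

n = 6, Σx = 113, Σy = 657, Σx² = 2173, Σy² = 81213, Σxy = 12856
nΣxy − ΣxΣy = 77136 − 74241 = 2895
nΣx² − (Σx)² = 13038 − 12769 = 269; nΣy² − (Σy)² = 487278 − 431649 = 55629
r = 2895 / √(269 × 55629) = 2895 / 3868.3590 ≈ 0.7484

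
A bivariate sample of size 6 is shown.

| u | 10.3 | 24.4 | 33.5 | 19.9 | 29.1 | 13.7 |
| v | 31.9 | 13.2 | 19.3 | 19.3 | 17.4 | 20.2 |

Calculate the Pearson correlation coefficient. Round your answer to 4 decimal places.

-0.6524

n = 6, Σu = 130.9, Σv = 121.3, Σu² = 3254.21, Σv² = 2647.63, Σuv = 2464.35
nΣuv − ΣuΣv = 14786.1 − 15878.17 = -1092.07
nΣu² − (Σu)² = 19525.26 − 17134.81 = 2390.45; nΣv² − (Σv)² = 15885.78 − 14713.69 = 1172.09
r = -1092.07 / √(2390.45 × 1172.09) = -1092.07 / 1673.8646 ≈ -0.6524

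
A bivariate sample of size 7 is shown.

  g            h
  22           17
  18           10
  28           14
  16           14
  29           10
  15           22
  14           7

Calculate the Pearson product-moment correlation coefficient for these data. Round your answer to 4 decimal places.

n = 7, Σg = 142, Σh = 94, Σg² = 3110, Σh² = 1414, Σgh = 1888
nΣgh − ΣgΣh = 13216 − 13348 = -132
nΣg² − (Σg)² = 21770 − 20164 = 1606; nΣh² − (Σh)² = 9898 − 8836 = 1062
r = -132 / √(1606 × 1062) = -132 / 1305.9755 ≈ -0.1011

-0.1011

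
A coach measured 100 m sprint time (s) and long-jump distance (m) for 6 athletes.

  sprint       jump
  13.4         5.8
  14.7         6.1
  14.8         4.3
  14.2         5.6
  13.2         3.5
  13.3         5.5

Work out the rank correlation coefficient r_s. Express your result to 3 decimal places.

0.371

Rank sprint: 3, 5, 6, 4, 1, 2
Rank jump: 5, 6, 2, 4, 1, 3
d = rank(sprint) − rank(jump): -2, -1, 4, 0, 0, -1; Σd² = 22
ρ = 1 − 6Σd² / [n(n²−1)] = 1 − 6×22 / (6×35) = 1 − 132/210 ≈ 0.371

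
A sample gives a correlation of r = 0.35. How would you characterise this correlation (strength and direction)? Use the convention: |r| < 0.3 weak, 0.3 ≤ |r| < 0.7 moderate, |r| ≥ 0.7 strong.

r = 0.35 > 0 so the relationship is positive.
|r| = 0.35, which falls in the moderate range.

moderate positive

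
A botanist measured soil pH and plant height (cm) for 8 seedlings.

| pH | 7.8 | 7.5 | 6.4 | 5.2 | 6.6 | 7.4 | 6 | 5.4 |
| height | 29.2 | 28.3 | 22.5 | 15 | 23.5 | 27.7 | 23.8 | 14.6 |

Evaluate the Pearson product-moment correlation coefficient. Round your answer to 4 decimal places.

0.9551

n = 8, Σx = 52.3, Σy = 184.6, Σx² = 348.57, Σy² = 4483.92, Σxy = 1243.73
nΣxy − ΣxΣy = 9949.84 − 9654.58 = 295.26
nΣx² − (Σx)² = 2788.56 − 2735.29 = 53.27; nΣy² − (Σy)² = 35871.36 − 34077.16 = 1794.2
r = 295.26 / √(53.27 × 1794.2) = 295.26 / 309.1554 ≈ 0.9551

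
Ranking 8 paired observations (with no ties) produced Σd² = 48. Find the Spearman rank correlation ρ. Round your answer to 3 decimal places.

0.429

ρ = 1 − 6Σd² / [n(n²−1)] = 1 − 6×48 / (8×63)
  = 1 − 288/504 = 1 − 0.5714 ≈ 0.429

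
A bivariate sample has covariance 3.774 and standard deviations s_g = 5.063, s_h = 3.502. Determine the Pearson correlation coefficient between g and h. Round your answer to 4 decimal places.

0.2129

r = Cov(g,h) / (s_g · s_h) = 3.774 / (5.063 × 3.502)
  = 3.774 / 17.7306 ≈ 0.2129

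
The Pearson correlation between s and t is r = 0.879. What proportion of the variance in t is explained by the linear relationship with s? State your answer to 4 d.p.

r² = (0.879)² = 0.7726

0.7726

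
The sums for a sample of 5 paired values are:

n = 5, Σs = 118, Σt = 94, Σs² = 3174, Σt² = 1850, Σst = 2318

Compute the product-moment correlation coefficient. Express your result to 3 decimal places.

0.555

r = (nΣst − ΣsΣt) / √[(nΣs² − (Σs)²)(nΣt² − (Σt)²)]
Numerator: 5×2318 − 118×94 = 498
Denominator: √[(15870 − 13924)(9250 − 8836)] = √[1946 × 414] = 897.5767
r = 498 / 897.5767 ≈ 0.555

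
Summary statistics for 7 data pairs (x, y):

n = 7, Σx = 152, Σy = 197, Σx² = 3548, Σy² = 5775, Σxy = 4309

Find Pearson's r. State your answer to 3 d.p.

r = (nΣxy − ΣxΣy) / √[(nΣx² − (Σx)²)(nΣy² − (Σy)²)]
Numerator: 7×4309 − 152×197 = 219
Denominator: √[(24836 − 23104)(40425 − 38809)] = √[1732 × 1616] = 1672.9949
r = 219 / 1672.9949 ≈ 0.131

0.131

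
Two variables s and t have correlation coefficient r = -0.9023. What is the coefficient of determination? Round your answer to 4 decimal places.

r² = (-0.9023)² = 0.8141

0.8141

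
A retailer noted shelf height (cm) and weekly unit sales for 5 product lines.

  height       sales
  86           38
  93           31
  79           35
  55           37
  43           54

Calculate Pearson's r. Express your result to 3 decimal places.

n = 5, Σx = 356, Σy = 195, Σx² = 27160, Σy² = 7915, Σxy = 13273
nΣxy − ΣxΣy = 66365 − 69420 = -3055
nΣx² − (Σx)² = 135800 − 126736 = 9064; nΣy² − (Σy)² = 39575 − 38025 = 1550
r = -3055 / √(9064 × 1550) = -3055 / 3748.2262 ≈ -0.815

-0.815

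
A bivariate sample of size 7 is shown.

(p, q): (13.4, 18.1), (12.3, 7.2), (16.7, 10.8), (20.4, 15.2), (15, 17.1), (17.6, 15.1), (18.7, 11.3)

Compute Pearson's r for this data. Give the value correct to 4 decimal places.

0.1453

n = 7, Σp = 114.1, Σq = 94.8, Σp² = 1910.35, Σq² = 1375.24, Σpq = 1555.11
nΣpq − ΣpΣq = 10885.77 − 10816.68 = 69.09
nΣp² − (Σp)² = 13372.45 − 13018.81 = 353.64; nΣq² − (Σq)² = 9626.68 − 8987.04 = 639.64
r = 69.09 / √(353.64 × 639.64) = 69.09 / 475.6073 ≈ 0.1453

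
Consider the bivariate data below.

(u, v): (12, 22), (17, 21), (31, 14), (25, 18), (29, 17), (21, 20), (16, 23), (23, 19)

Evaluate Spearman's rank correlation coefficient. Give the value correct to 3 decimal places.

-0.976

Rank u: 1, 3, 8, 6, 7, 4, 2, 5
Rank v: 7, 6, 1, 3, 2, 5, 8, 4
d = rank(u) − rank(v): -6, -3, 7, 3, 5, -1, -6, 1; Σd² = 166
ρ = 1 − 6Σd² / [n(n²−1)] = 1 − 6×166 / (8×63) = 1 − 996/504 ≈ -0.976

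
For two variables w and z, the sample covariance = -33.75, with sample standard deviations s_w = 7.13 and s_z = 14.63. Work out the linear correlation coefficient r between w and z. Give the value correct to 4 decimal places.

-0.3235

r = Cov(w,z) / (s_w · s_z) = -33.75 / (7.13 × 14.63)
  = -33.75 / 104.3119 ≈ -0.3235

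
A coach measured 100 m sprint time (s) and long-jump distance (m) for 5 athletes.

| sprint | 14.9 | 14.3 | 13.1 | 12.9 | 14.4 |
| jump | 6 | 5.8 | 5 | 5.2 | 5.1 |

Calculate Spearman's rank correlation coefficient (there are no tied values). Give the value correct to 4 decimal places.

Rank sprint: 5, 3, 2, 1, 4
Rank jump: 5, 4, 1, 3, 2
d = rank(sprint) − rank(jump): 0, -1, 1, -2, 2; Σd² = 10
ρ = 1 − 6Σd² / [n(n²−1)] = 1 − 6×10 / (5×24) = 1 − 60/120 ≈ 0.5000

0.5000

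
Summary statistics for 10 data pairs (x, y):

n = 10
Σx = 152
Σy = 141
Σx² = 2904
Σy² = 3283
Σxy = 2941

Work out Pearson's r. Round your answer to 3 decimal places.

r = (nΣxy − ΣxΣy) / √[(nΣx² − (Σx)²)(nΣy² − (Σy)²)]
Numerator: 10×2941 − 152×141 = 7978
Denominator: √[(29040 − 23104)(32830 − 19881)] = √[5936 × 12949] = 8767.2837
r = 7978 / 8767.2837 ≈ 0.910

0.910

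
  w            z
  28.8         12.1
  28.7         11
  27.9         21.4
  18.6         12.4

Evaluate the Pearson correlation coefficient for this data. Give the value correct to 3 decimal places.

0.174

n = 4, Σw = 104, Σz = 56.9, Σw² = 2777.5, Σz² = 879.13, Σwz = 1491.88
nΣwz − ΣwΣz = 5967.52 − 5917.6 = 49.92
nΣw² − (Σw)² = 11110 − 10816 = 294; nΣz² − (Σz)² = 3516.52 − 3237.61 = 278.91
r = 49.92 / √(294 × 278.91) = 49.92 / 286.3556 ≈ 0.174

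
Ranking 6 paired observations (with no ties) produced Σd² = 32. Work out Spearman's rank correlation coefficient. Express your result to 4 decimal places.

0.0857

ρ = 1 − 6Σd² / [n(n²−1)] = 1 − 6×32 / (6×35)
  = 1 − 192/210 = 1 − 0.91429 ≈ 0.0857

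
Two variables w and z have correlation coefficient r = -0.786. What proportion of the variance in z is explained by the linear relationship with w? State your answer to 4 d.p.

0.6178

r² = (-0.786)² = 0.6178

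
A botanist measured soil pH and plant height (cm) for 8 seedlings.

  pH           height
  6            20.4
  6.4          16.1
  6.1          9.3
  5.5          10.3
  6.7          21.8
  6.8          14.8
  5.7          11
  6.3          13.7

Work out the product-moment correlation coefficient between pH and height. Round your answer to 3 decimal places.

0.554

n = 8, Σx = 49.5, Σy = 117.4, Σx² = 307.73, Σy² = 1870.92, Σxy = 734.53
nΣxy − ΣxΣy = 5876.24 − 5811.3 = 64.94
nΣx² − (Σx)² = 2461.84 − 2450.25 = 11.59; nΣy² − (Σy)² = 14967.36 − 13782.76 = 1184.6
r = 64.94 / √(11.59 × 1184.6) = 64.94 / 117.1730 ≈ 0.554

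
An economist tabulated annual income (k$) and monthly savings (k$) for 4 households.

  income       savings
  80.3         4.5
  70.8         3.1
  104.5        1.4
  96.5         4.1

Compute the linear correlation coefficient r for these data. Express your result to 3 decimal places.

n = 4, Σx = 352.1, Σy = 13.1, Σx² = 31693.23, Σy² = 48.63, Σxy = 1122.78
nΣxy − ΣxΣy = 4491.12 − 4612.51 = -121.39
nΣx² − (Σx)² = 126772.92 − 123974.41 = 2798.51; nΣy² − (Σy)² = 194.52 − 171.61 = 22.91
r = -121.39 / √(2798.51 × 22.91) = -121.39 / 253.2072 ≈ -0.479

-0.479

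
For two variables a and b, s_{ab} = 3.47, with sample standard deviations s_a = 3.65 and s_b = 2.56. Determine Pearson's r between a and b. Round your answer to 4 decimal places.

0.3714

r = Cov(a,b) / (s_a · s_b) = 3.47 / (3.65 × 2.56)
  = 3.47 / 9.3440 ≈ 0.3714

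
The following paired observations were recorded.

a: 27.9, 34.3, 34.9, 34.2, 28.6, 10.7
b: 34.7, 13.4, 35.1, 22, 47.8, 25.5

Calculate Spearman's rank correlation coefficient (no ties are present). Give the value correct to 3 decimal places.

Rank a: 2, 5, 6, 4, 3, 1
Rank b: 4, 1, 5, 2, 6, 3
d = rank(a) − rank(b): -2, 4, 1, 2, -3, -2; Σd² = 38
ρ = 1 − 6Σd² / [n(n²−1)] = 1 − 6×38 / (6×35) = 1 − 228/210 ≈ -0.086

-0.086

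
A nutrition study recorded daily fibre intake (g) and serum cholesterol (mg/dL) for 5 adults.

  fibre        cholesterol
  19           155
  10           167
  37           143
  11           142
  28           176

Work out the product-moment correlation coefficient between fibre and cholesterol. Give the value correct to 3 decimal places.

n = 5, Σx = 105, Σy = 783, Σx² = 2735, Σy² = 123503, Σxy = 16396
nΣxy − ΣxΣy = 81980 − 82215 = -235
nΣx² − (Σx)² = 13675 − 11025 = 2650; nΣy² − (Σy)² = 617515 − 613089 = 4426
r = -235 / √(2650 × 4426) = -235 / 3424.7482 ≈ -0.069

-0.069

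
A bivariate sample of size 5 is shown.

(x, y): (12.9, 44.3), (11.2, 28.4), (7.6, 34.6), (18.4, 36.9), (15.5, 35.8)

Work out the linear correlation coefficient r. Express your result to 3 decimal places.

n = 5, Σx = 65.6, Σy = 180, Σx² = 928.42, Σy² = 6609.46, Σxy = 2386.37
nΣxy − ΣxΣy = 11931.85 − 11808 = 123.85
nΣx² − (Σx)² = 4642.1 − 4303.36 = 338.74; nΣy² − (Σy)² = 33047.3 − 32400 = 647.3
r = 123.85 / √(338.74 × 647.3) = 123.85 / 468.2589 ≈ 0.264

0.264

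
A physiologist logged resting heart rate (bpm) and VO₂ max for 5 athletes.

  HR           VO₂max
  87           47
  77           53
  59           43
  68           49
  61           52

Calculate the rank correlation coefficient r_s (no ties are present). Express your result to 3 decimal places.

Rank HR: 5, 4, 1, 3, 2
Rank VO₂max: 2, 5, 1, 3, 4
d = rank(HR) − rank(VO₂max): 3, -1, 0, 0, -2; Σd² = 14
ρ = 1 − 6Σd² / [n(n²−1)] = 1 − 6×14 / (5×24) = 1 − 84/120 ≈ 0.300

0.300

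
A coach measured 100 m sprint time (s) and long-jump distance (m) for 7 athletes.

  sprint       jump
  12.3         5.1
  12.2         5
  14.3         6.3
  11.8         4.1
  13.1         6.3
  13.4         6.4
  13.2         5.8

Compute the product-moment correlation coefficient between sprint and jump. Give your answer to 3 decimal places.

n = 7, Σx = 90.3, Σy = 39, Σx² = 1169.27, Σy² = 221.8, Σxy = 507.05
nΣxy − ΣxΣy = 3549.35 − 3521.7 = 27.65
nΣx² − (Σx)² = 8184.89 − 8154.09 = 30.8; nΣy² − (Σy)² = 1552.6 − 1521 = 31.6
r = 27.65 / √(30.8 × 31.6) = 27.65 / 31.1974 ≈ 0.886

0.886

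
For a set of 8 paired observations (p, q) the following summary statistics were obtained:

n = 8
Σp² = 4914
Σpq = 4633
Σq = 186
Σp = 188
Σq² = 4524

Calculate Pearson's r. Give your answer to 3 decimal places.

0.833

r = (nΣpq − ΣpΣq) / √[(nΣp² − (Σp)²)(nΣq² − (Σq)²)]
Numerator: 8×4633 − 188×186 = 2096
Denominator: √[(39312 − 35344)(36192 − 34596)] = √[3968 × 1596] = 2516.5309
r = 2096 / 2516.5309 ≈ 0.833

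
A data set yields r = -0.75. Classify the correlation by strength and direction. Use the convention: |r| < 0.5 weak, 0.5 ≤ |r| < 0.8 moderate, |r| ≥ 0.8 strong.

moderate negative

r = -0.75 < 0 so the relationship is negative.
|r| = 0.75, which falls in the moderate range.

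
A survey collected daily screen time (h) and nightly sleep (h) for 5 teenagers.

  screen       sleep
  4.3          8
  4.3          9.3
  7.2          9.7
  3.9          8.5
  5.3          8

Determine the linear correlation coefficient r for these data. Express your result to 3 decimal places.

0.554

n = 5, Σx = 25, Σy = 43.5, Σx² = 132.12, Σy² = 380.83, Σxy = 219.78
nΣxy − ΣxΣy = 1098.9 − 1087.5 = 11.4
nΣx² − (Σx)² = 660.6 − 625 = 35.6; nΣy² − (Σy)² = 1904.15 − 1892.25 = 11.9
r = 11.4 / √(35.6 × 11.9) = 11.4 / 20.5825 ≈ 0.554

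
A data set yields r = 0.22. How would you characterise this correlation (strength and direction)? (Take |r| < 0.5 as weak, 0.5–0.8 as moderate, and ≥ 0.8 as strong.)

weak positive

r = 0.22 > 0 so the relationship is positive.
|r| = 0.22, which falls in the weak range.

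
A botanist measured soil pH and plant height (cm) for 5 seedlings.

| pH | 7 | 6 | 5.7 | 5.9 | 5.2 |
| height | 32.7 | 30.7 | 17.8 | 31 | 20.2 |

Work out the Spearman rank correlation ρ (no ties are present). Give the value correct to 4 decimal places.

Rank pH: 5, 4, 2, 3, 1
Rank height: 5, 3, 1, 4, 2
d = rank(pH) − rank(height): 0, 1, 1, -1, -1; Σd² = 4
ρ = 1 − 6Σd² / [n(n²−1)] = 1 − 6×4 / (5×24) = 1 − 24/120 ≈ 0.8000

0.8000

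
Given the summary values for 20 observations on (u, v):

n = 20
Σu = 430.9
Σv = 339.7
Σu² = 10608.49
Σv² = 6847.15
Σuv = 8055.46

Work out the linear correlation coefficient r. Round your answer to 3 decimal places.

0.617

r = (nΣuv − ΣuΣv) / √[(nΣu² − (Σu)²)(nΣv² − (Σv)²)]
Numerator: 20×8055.46 − 430.9×339.7 = 14732.47
Denominator: √[(212169.8 − 185674.81)(136943 − 115396.09)] = √[26494.99 × 21546.91] = 23893.2033
r = 14732.47 / 23893.2033 ≈ 0.617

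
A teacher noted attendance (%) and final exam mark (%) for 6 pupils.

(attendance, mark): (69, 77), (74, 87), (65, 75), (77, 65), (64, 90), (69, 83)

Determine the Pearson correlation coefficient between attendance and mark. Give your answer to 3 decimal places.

-0.491

n = 6, Σx = 418, Σy = 477, Σx² = 29248, Σy² = 38337, Σxy = 33118
nΣxy − ΣxΣy = 198708 − 199386 = -678
nΣx² − (Σx)² = 175488 − 174724 = 764; nΣy² − (Σy)² = 230022 − 227529 = 2493
r = -678 / √(764 × 2493) = -678 / 1380.0913 ≈ -0.491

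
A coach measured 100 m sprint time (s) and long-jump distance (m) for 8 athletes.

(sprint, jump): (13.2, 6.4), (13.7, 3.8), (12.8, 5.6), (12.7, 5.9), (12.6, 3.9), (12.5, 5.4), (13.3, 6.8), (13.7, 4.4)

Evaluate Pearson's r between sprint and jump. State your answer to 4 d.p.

-0.1913

n = 8, Σx = 104.5, Σy = 42.2, Σx² = 1366.65, Σy² = 231.54, Σxy = 550.51
nΣxy − ΣxΣy = 4404.08 − 4409.9 = -5.82
nΣx² − (Σx)² = 10933.2 − 10920.25 = 12.95; nΣy² − (Σy)² = 1852.32 − 1780.84 = 71.48
r = -5.82 / √(12.95 × 71.48) = -5.82 / 30.4248 ≈ -0.1913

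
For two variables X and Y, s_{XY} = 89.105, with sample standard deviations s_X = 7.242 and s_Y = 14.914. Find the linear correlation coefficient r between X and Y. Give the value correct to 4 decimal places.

r = Cov(X,Y) / (s_X · s_Y) = 89.105 / (7.242 × 14.914)
  = 89.105 / 108.0072 ≈ 0.8250

0.8250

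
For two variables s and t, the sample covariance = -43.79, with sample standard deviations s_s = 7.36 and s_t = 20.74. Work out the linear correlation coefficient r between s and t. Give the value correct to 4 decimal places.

-0.2869

r = Cov(s,t) / (s_s · s_t) = -43.79 / (7.36 × 20.74)
  = -43.79 / 152.6464 ≈ -0.2869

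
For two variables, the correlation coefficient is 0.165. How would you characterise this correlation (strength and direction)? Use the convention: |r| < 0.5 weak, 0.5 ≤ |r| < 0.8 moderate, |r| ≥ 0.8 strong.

weak positive

r = 0.165 > 0 so the relationship is positive.
|r| = 0.165, which falls in the weak range.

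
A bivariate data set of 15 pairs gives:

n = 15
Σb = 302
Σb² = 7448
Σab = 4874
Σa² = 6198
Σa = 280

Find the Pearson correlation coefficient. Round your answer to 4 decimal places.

r = (nΣab − ΣaΣb) / √[(nΣa² − (Σa)²)(nΣb² − (Σb)²)]
Numerator: 15×4874 − 280×302 = -11450
Denominator: √[(92970 − 78400)(111720 − 91204)] = √[14570 × 20516] = 17289.2487
r = -11450 / 17289.2487 ≈ -0.6623

-0.6623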